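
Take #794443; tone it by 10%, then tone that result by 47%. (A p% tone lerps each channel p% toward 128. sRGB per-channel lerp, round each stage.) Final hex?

#794443 is rgb(121, 68, 67).
Lerp each channel 10% toward 128:
  R: 121 + 0.1×(128−121) = 121 + 0.7 = 121.7 → 122
  G: 68 + 6 = 74 → 74
  B: 67 + 0.1×(128−67) = 67 + 6.1 = 73.1 → 73
After the tone: rgb(122, 74, 73) = #7a4a49.
Per channel, c → c + 0.47(128 − c):
  R: 122 + 2.82 = 124.82 → 125
  G: 74 + 0.47×(128−74) = 74 + 25.38 = 99.38 → 99
  B: 73 + 0.47×(128−73) = 73 + 25.85 = 98.85 → 99
rgb(125, 99, 99) = #7d6363.

#7d6363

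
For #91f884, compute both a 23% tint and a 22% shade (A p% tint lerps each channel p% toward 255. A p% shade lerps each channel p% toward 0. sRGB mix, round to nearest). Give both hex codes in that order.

#aafaa0, #71c167

#91f884 is rgb(145, 248, 132).
23% tint:
  R: 145 + 25.3 = 170.3 → 170
  G: 248 + 0.23×(255−248) = 248 + 1.61 = 249.61 → 250
  B: 132 + 0.23×(255−132) = 132 + 28.29 = 160.29 → 160
  → #aafaa0
22% shade:
  R: 145 − 31.9 = 113.1 → 113
  G: 248 + 0.22×(0−248) = 248 − 54.56 = 193.44 → 193
  B: 132 − 29.04 = 102.96 → 103
  → #71c167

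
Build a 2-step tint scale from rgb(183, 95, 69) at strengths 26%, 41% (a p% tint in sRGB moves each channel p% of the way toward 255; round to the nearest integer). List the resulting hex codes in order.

#CA8975, #D5A191

26%: (183 + 18.72 = 201.72→202, 95 + 41.6 = 136.6→137, 69 + 48.36 = 117.36→117) → #CA8975
41%: (183 + 29.52 = 212.52→213, 95 + 65.6 = 160.6→161, 69 + 76.26 = 145.26→145) → #D5A191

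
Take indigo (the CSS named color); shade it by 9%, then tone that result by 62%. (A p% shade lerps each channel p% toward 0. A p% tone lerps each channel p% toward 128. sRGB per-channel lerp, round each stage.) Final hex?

#694F7C

CSS indigo is rgb(75, 0, 130).
A 9% shade moves each channel 9% toward 0:
  R: 75 − 6.75 = 68.25 → 68
  G: 0 + 0 = 0 → 0
  B: 130 + 0.09×(0−130) = 130 − 11.7 = 118.3 → 118
After the shade: rgb(68, 0, 118) = #440076.
Per channel, c → c + 0.62(128 − c):
  R: 68 + 0.62×(128−68) = 68 + 37.2 = 105.2 → 105
  G: 0 + 0.62×(128−0) = 0 + 79.36 = 79.36 → 79
  B: 118 + 6.2 = 124.2 → 124
rgb(105, 79, 124) = #694F7C.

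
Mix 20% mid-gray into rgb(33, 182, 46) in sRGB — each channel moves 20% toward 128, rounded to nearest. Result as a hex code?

#34AB3E

Per channel, c → c + 0.2(128 − c):
  R: 33 + 0.2×(128−33) = 33 + 19 = 52 → 52
  G: 182 − 10.8 = 171.2 → 171
  B: 46 + 0.2×(128−46) = 46 + 16.4 = 62.4 → 62
rgb(52, 171, 62) = #34AB3E.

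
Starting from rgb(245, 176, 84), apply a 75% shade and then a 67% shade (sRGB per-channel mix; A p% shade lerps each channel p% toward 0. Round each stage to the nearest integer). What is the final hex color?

#140F07

A 75% shade moves each channel 75% toward 0:
  R: 245 + 0.75×(0−245) = 245 − 183.75 = 61.25 → 61
  G: 176 − 132 = 44 → 44
  B: 84 + 0.75×(0−84) = 84 − 63 = 21 → 21
After the shade: rgb(61, 44, 21) = #3D2C15.
A 67% shade moves each channel 67% toward 0:
  R: 61 + 0.67×(0−61) = 61 − 40.87 = 20.13 → 20
  G: 44 − 29.48 = 14.52 → 15
  B: 21 + 0.67×(0−21) = 21 − 14.07 = 6.93 → 7
rgb(20, 15, 7) = #140F07.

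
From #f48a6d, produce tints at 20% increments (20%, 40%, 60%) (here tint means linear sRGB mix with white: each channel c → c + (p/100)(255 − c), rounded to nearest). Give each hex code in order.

#f48a6d is rgb(244, 138, 109).
20%: (244 + 2.2 = 246.2→246, 138 + 23.4 = 161.4→161, 109 + 29.2 = 138.2→138) → #f6a18a
40%: (244 + 4.4 = 248.4→248, 138 + 46.8 = 184.8→185, 109 + 58.4 = 167.4→167) → #f8b9a7
60%: (244 + 6.6 = 250.6→251, 138 + 70.2 = 208.2→208, 109 + 87.6 = 196.6→197) → #fbd0c5

#f6a18a, #f8b9a7, #fbd0c5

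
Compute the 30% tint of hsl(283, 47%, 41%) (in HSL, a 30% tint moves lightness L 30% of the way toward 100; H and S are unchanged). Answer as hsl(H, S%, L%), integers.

hsl(283, 47%, 59%)

L moves 30% from 41 toward 100: 41 + 17.7 = 58.7 → 59.
H and S are unchanged.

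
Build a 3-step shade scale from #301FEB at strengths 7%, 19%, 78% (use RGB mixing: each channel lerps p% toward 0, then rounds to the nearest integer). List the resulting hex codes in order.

#301FEB is rgb(48, 31, 235).
7%: (48 − 3.36 = 44.64→45, 31 − 2.17 = 28.83→29, 235 − 16.45 = 218.55→219) → #2D1DDB
19%: (48 − 9.12 = 38.88→39, 31 − 5.89 = 25.11→25, 235 − 44.65 = 190.35→190) → #2719BE
78%: (48 − 37.44 = 10.56→11, 31 − 24.18 = 6.82→7, 235 − 183.3 = 51.7→52) → #0B0734

#2D1DDB, #2719BE, #0B0734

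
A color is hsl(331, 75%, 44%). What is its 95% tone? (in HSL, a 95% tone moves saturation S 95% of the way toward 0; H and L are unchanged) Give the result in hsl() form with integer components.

S moves 95% from 75 toward 0: 75 − 71.25 = 3.75 → 4.
H and L are unchanged.

hsl(331, 4%, 44%)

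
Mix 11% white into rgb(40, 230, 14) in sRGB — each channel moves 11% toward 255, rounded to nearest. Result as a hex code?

#40E929

An 11% tint moves each channel 11% toward 255:
  R: 40 + 0.11×(255−40) = 40 + 23.65 = 63.65 → 64
  G: 230 + 0.11×(255−230) = 230 + 2.75 = 232.75 → 233
  B: 14 + 26.51 = 40.51 → 41
rgb(64, 233, 41) = #40E929.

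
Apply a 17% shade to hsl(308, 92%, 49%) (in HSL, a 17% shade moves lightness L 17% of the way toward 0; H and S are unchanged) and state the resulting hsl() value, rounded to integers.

L moves 17% from 49 toward 0: 49 − 8.33 = 40.67 → 41.
H and S are unchanged.

hsl(308, 92%, 41%)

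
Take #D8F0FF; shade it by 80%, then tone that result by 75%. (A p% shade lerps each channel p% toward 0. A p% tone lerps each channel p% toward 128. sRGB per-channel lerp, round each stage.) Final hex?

#6B6C6D

#D8F0FF is rgb(216, 240, 255).
Lerp each channel 80% toward 0:
  R: 216 − 172.8 = 43.2 → 43
  G: 240 − 192 = 48 → 48
  B: 255 + 0.8×(0−255) = 255 − 204 = 51 → 51
After the shade: rgb(43, 48, 51) = #2B3033.
A 75% tone moves each channel 75% toward 128:
  R: 43 + 63.75 = 106.75 → 107
  G: 48 + 60 = 108 → 108
  B: 51 + 0.75×(128−51) = 51 + 57.75 = 108.75 → 109
rgb(107, 108, 109) = #6B6C6D.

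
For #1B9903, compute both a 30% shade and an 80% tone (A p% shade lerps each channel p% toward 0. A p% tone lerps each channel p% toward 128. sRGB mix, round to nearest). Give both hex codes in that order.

#1B9903 is rgb(27, 153, 3).
30% shade:
  R: 27 + 0.3×(0−27) = 27 − 8.1 = 18.9 → 19
  G: 153 + 0.3×(0−153) = 153 − 45.9 = 107.1 → 107
  B: 3 + 0.3×(0−3) = 3 − 0.9 = 2.1 → 2
  → #136B02
80% tone:
  R: 27 + 0.8×(128−27) = 27 + 80.8 = 107.8 → 108
  G: 153 + 0.8×(128−153) = 153 − 20 = 133 → 133
  B: 3 + 0.8×(128−3) = 3 + 100 = 103 → 103
  → #6C8567

#136B02, #6C8567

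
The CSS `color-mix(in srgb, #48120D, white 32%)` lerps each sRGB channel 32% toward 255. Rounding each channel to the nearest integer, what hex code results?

#835E5A

#48120D is rgb(72, 18, 13).
Per channel, c → c + 0.32(255 − c):
  R: 72 + 0.32×(255−72) = 72 + 58.56 = 130.56 → 131
  G: 18 + 0.32×(255−18) = 18 + 75.84 = 93.84 → 94
  B: 13 + 0.32×(255−13) = 13 + 77.44 = 90.44 → 90
rgb(131, 94, 90) = #835E5A.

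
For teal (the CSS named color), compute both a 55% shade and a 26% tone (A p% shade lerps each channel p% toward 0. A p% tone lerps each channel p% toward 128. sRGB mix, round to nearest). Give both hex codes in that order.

#003A3A, #218080

CSS teal is rgb(0, 128, 128).
55% shade:
  R: 0 + 0 = 0 → 0
  G: 128 + 0.55×(0−128) = 128 − 70.4 = 57.6 → 58
  B: 128 − 70.4 = 57.6 → 58
  → #003A3A
26% tone:
  R: 0 + 33.28 = 33.28 → 33
  G: 128 + 0.26×(128−128) = 128 + 0 = 128 → 128
  B: 128 + 0 = 128 → 128
  → #218080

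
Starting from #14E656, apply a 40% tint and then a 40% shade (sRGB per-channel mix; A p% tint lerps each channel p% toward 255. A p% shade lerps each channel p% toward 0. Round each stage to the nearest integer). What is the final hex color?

#44905C

#14E656 is rgb(20, 230, 86).
A 40% tint moves each channel 40% toward 255:
  R: 20 + 0.4×(255−20) = 20 + 94 = 114 → 114
  G: 230 + 0.4×(255−230) = 230 + 10 = 240 → 240
  B: 86 + 0.4×(255−86) = 86 + 67.6 = 153.6 → 154
After the tint: rgb(114, 240, 154) = #72F09A.
A 40% shade moves each channel 40% toward 0:
  R: 114 + 0.4×(0−114) = 114 − 45.6 = 68.4 → 68
  G: 240 + 0.4×(0−240) = 240 − 96 = 144 → 144
  B: 154 − 61.6 = 92.4 → 92
rgb(68, 144, 92) = #44905C.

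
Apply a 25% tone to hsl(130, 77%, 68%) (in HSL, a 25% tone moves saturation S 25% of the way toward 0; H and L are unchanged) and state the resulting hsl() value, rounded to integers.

hsl(130, 58%, 68%)

S moves 25% from 77 toward 0: 77 − 19.25 = 57.75 → 58.
H and L are unchanged.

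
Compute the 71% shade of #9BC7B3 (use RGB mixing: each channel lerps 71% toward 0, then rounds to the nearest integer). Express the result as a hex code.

#9BC7B3 is rgb(155, 199, 179).
Lerp each channel 71% toward 0:
  R: 155 − 110.05 = 44.95 → 45
  G: 199 − 141.29 = 57.71 → 58
  B: 179 − 127.09 = 51.91 → 52
rgb(45, 58, 52) = #2D3A34.

#2D3A34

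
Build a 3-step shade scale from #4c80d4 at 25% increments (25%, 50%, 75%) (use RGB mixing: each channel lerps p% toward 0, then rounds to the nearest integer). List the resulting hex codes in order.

#39609f, #26406a, #132035

#4c80d4 is rgb(76, 128, 212).
25%: (76 − 19 = 57→57, 128 − 32 = 96→96, 212 − 53 = 159→159) → #39609f
50%: (76 − 38 = 38→38, 128 − 64 = 64→64, 212 − 106 = 106→106) → #26406a
75%: (76 − 57 = 19→19, 128 − 96 = 32→32, 212 − 159 = 53→53) → #132035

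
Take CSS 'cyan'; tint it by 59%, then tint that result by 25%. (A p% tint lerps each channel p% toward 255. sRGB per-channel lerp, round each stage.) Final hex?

#B0FFFF

CSS cyan is rgb(0, 255, 255).
Lerp each channel 59% toward 255:
  R: 0 + 0.59×(255−0) = 0 + 150.45 = 150.45 → 150
  G: 255 + 0 = 255 → 255
  B: 255 + 0 = 255 → 255
After the tint: rgb(150, 255, 255) = #96FFFF.
A 25% tint moves each channel 25% toward 255:
  R: 150 + 26.25 = 176.25 → 176
  G: 255 + 0 = 255 → 255
  B: 255 + 0.25×(255−255) = 255 + 0 = 255 → 255
rgb(176, 255, 255) = #B0FFFF.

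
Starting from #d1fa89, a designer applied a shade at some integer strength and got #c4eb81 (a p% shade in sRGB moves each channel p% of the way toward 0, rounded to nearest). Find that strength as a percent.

#d1fa89 is rgb(209, 250, 137); #c4eb81 is rgb(196, 235, 129).
On the G channel (widest range): 235 ≈ 250 + (p/100)(0 − 250), so p ≈ 100×(235 − 250)/(0 − 250) = -1500/-250 = 6.00.
p = 6 reproduces all three channels after rounding.

6%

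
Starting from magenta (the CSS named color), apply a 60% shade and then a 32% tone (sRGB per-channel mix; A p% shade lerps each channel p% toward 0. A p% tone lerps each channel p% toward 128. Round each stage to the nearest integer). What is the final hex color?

CSS magenta is rgb(255, 0, 255).
Lerp each channel 60% toward 0:
  R: 255 − 153 = 102 → 102
  G: 0 + 0.6×(0−0) = 0 + 0 = 0 → 0
  B: 255 − 153 = 102 → 102
After the shade: rgb(102, 0, 102) = #660066.
Per channel, c → c + 0.32(128 − c):
  R: 102 + 0.32×(128−102) = 102 + 8.32 = 110.32 → 110
  G: 0 + 40.96 = 40.96 → 41
  B: 102 + 0.32×(128−102) = 102 + 8.32 = 110.32 → 110
rgb(110, 41, 110) = #6E296E.

#6E296E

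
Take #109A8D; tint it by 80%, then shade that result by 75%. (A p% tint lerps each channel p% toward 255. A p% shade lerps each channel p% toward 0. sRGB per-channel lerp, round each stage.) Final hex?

#109A8D is rgb(16, 154, 141).
Per channel, c → c + 0.8(255 − c):
  R: 16 + 0.8×(255−16) = 16 + 191.2 = 207.2 → 207
  G: 154 + 80.8 = 234.8 → 235
  B: 141 + 91.2 = 232.2 → 232
After the tint: rgb(207, 235, 232) = #CFEBE8.
Per channel, c → c + 0.75(0 − c):
  R: 207 − 155.25 = 51.75 → 52
  G: 235 + 0.75×(0−235) = 235 − 176.25 = 58.75 → 59
  B: 232 + 0.75×(0−232) = 232 − 174 = 58 → 58
rgb(52, 59, 58) = #343B3A.

#343B3A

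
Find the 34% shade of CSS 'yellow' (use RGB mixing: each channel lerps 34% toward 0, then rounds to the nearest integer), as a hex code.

#A8A800

CSS yellow is rgb(255, 255, 0).
Lerp each channel 34% toward 0:
  R: 255 − 86.7 = 168.3 → 168
  G: 255 + 0.34×(0−255) = 255 − 86.7 = 168.3 → 168
  B: 0 + 0.34×(0−0) = 0 + 0 = 0 → 0
rgb(168, 168, 0) = #A8A800.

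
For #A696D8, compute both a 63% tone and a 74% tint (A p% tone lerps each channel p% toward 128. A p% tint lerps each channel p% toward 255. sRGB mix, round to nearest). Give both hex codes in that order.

#8E88A1, #E8E4F5

#A696D8 is rgb(166, 150, 216).
63% tone:
  R: 166 − 23.94 = 142.06 → 142
  G: 150 + 0.63×(128−150) = 150 − 13.86 = 136.14 → 136
  B: 216 + 0.63×(128−216) = 216 − 55.44 = 160.56 → 161
  → #8E88A1
74% tint:
  R: 166 + 0.74×(255−166) = 166 + 65.86 = 231.86 → 232
  G: 150 + 77.7 = 227.7 → 228
  B: 216 + 0.74×(255−216) = 216 + 28.86 = 244.86 → 245
  → #E8E4F5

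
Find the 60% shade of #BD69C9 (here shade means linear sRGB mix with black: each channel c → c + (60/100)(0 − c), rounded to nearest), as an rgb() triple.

rgb(76, 42, 80)

#BD69C9 is rgb(189, 105, 201).
Lerp each channel 60% toward 0:
  R: 189 + 0.6×(0−189) = 189 − 113.4 = 75.6 → 76
  G: 105 − 63 = 42 → 42
  B: 201 − 120.6 = 80.4 → 80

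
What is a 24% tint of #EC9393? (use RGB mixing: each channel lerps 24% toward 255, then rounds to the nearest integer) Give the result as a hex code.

#F1ADAD

#EC9393 is rgb(236, 147, 147).
Lerp each channel 24% toward 255:
  R: 236 + 0.24×(255−236) = 236 + 4.56 = 240.56 → 241
  G: 147 + 25.92 = 172.92 → 173
  B: 147 + 0.24×(255−147) = 147 + 25.92 = 172.92 → 173
rgb(241, 173, 173) = #F1ADAD.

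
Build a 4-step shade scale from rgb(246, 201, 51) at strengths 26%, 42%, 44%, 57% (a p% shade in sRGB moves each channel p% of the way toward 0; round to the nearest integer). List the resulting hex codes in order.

#B69526, #8F751E, #8A711D, #6A5616

26%: (246 − 63.96 = 182.04→182, 201 − 52.26 = 148.74→149, 51 − 13.26 = 37.74→38) → #B69526
42%: (246 − 103.32 = 142.68→143, 201 − 84.42 = 116.58→117, 51 − 21.42 = 29.58→30) → #8F751E
44%: (246 − 108.24 = 137.76→138, 201 − 88.44 = 112.56→113, 51 − 22.44 = 28.56→29) → #8A711D
57%: (246 − 140.22 = 105.78→106, 201 − 114.57 = 86.43→86, 51 − 29.07 = 21.93→22) → #6A5616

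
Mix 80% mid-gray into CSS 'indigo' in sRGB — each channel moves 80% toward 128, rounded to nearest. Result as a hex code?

#756680

CSS indigo is rgb(75, 0, 130).
Per channel, c → c + 0.8(128 − c):
  R: 75 + 0.8×(128−75) = 75 + 42.4 = 117.4 → 117
  G: 0 + 0.8×(128−0) = 0 + 102.4 = 102.4 → 102
  B: 130 − 1.6 = 128.4 → 128
rgb(117, 102, 128) = #756680.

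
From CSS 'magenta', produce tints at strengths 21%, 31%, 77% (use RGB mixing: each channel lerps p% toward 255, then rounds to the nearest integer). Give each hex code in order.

CSS magenta is rgb(255, 0, 255).
21%: (255→255, 0 + 53.55 = 53.55→54, 255→255) → #FF36FF
31%: (255→255, 0 + 79.05 = 79.05→79, 255→255) → #FF4FFF
77%: (255→255, 0 + 196.35 = 196.35→196, 255→255) → #FFC4FF

#FF36FF, #FF4FFF, #FFC4FF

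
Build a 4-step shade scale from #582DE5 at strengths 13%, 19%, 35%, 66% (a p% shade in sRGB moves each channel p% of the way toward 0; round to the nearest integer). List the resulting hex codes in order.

#582DE5 is rgb(88, 45, 229).
13%: (88 − 11.44 = 76.56→77, 45 − 5.85 = 39.15→39, 229 − 29.77 = 199.23→199) → #4D27C7
19%: (88 − 16.72 = 71.28→71, 45 − 8.55 = 36.45→36, 229 − 43.51 = 185.49→185) → #4724B9
35%: (88 − 30.8 = 57.2→57, 45 − 15.75 = 29.25→29, 229 − 80.15 = 148.85→149) → #391D95
66%: (88 − 58.08 = 29.92→30, 45 − 29.7 = 15.3→15, 229 − 151.14 = 77.86→78) → #1E0F4E

#4D27C7, #4724B9, #391D95, #1E0F4E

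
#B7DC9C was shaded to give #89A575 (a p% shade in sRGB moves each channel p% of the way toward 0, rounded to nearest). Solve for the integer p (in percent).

25%

#B7DC9C is rgb(183, 220, 156); #89A575 is rgb(137, 165, 117).
On the G channel (widest range): 165 ≈ 220 + (p/100)(0 − 220), so p ≈ 100×(165 − 220)/(0 − 220) = -5500/-220 = 25.00.
p = 25 reproduces all three channels after rounding.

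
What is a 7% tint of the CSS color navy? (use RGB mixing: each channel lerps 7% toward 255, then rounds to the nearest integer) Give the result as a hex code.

CSS navy is rgb(0, 0, 128).
A 7% tint moves each channel 7% toward 255:
  R: 0 + 17.85 = 17.85 → 18
  G: 0 + 0.07×(255−0) = 0 + 17.85 = 17.85 → 18
  B: 128 + 0.07×(255−128) = 128 + 8.89 = 136.89 → 137
rgb(18, 18, 137) = #121289.

#121289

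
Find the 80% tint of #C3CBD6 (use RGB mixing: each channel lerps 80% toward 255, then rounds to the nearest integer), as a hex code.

#C3CBD6 is rgb(195, 203, 214).
Lerp each channel 80% toward 255:
  R: 195 + 0.8×(255−195) = 195 + 48 = 243 → 243
  G: 203 + 0.8×(255−203) = 203 + 41.6 = 244.6 → 245
  B: 214 + 0.8×(255−214) = 214 + 32.8 = 246.8 → 247
rgb(243, 245, 247) = #F3F5F7.

#F3F5F7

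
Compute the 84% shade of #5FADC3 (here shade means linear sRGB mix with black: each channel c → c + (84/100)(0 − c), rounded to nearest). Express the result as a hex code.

#0F1C1F

#5FADC3 is rgb(95, 173, 195).
Lerp each channel 84% toward 0:
  R: 95 + 0.84×(0−95) = 95 − 79.8 = 15.2 → 15
  G: 173 + 0.84×(0−173) = 173 − 145.32 = 27.68 → 28
  B: 195 + 0.84×(0−195) = 195 − 163.8 = 31.2 → 31
rgb(15, 28, 31) = #0F1C1F.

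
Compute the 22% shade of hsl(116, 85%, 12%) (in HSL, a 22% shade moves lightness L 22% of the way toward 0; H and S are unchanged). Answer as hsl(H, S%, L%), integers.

L moves 22% from 12 toward 0: 12 − 2.64 = 9.36 → 9.
H and S are unchanged.

hsl(116, 85%, 9%)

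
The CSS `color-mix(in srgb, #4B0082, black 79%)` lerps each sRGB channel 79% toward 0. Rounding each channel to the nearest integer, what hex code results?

#4B0082 is rgb(75, 0, 130).
Per channel, c → c + 0.79(0 − c):
  R: 75 + 0.79×(0−75) = 75 − 59.25 = 15.75 → 16
  G: 0 + 0 = 0 → 0
  B: 130 − 102.7 = 27.3 → 27
rgb(16, 0, 27) = #10001B.

#10001B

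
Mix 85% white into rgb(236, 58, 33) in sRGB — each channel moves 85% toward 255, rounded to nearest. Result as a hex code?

Lerp each channel 85% toward 255:
  R: 236 + 0.85×(255−236) = 236 + 16.15 = 252.15 → 252
  G: 58 + 0.85×(255−58) = 58 + 167.45 = 225.45 → 225
  B: 33 + 188.7 = 221.7 → 222
rgb(252, 225, 222) = #fce1de.

#fce1de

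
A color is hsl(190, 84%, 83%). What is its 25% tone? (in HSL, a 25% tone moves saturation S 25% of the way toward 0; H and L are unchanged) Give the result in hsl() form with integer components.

hsl(190, 63%, 83%)

S moves 25% from 84 toward 0: 84 − 21 = 63 → 63.
H and L are unchanged.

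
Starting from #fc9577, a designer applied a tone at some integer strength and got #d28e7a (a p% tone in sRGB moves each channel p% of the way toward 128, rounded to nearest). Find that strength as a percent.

#fc9577 is rgb(252, 149, 119); #d28e7a is rgb(210, 142, 122).
On the R channel (widest range): 210 ≈ 252 + (p/100)(128 − 252), so p ≈ 100×(210 − 252)/(128 − 252) = -4200/-124 = 33.87.
p = 34 reproduces all three channels after rounding.

34%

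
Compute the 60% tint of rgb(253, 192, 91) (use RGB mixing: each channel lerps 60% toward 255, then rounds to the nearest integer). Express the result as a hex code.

#FEE6BD

Lerp each channel 60% toward 255:
  R: 253 + 1.2 = 254.2 → 254
  G: 192 + 0.6×(255−192) = 192 + 37.8 = 229.8 → 230
  B: 91 + 0.6×(255−91) = 91 + 98.4 = 189.4 → 189
rgb(254, 230, 189) = #FEE6BD.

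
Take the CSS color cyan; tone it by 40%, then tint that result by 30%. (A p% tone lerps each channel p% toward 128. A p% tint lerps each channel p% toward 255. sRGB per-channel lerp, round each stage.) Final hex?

#70dbdb

CSS cyan is rgb(0, 255, 255).
A 40% tone moves each channel 40% toward 128:
  R: 0 + 51.2 = 51.2 → 51
  G: 255 + 0.4×(128−255) = 255 − 50.8 = 204.2 → 204
  B: 255 − 50.8 = 204.2 → 204
After the tone: rgb(51, 204, 204) = #33cccc.
A 30% tint moves each channel 30% toward 255:
  R: 51 + 61.2 = 112.2 → 112
  G: 204 + 0.3×(255−204) = 204 + 15.3 = 219.3 → 219
  B: 204 + 0.3×(255−204) = 204 + 15.3 = 219.3 → 219
rgb(112, 219, 219) = #70dbdb.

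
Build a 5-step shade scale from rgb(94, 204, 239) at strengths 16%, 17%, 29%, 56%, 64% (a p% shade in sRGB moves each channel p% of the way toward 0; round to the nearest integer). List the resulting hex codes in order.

#4FABC9, #4EA9C6, #4391AA, #295A69, #224956

16%: (94 − 15.04 = 78.96→79, 204 − 32.64 = 171.36→171, 239 − 38.24 = 200.76→201) → #4FABC9
17%: (94 − 15.98 = 78.02→78, 204 − 34.68 = 169.32→169, 239 − 40.63 = 198.37→198) → #4EA9C6
29%: (94 − 27.26 = 66.74→67, 204 − 59.16 = 144.84→145, 239 − 69.31 = 169.69→170) → #4391AA
56%: (94 − 52.64 = 41.36→41, 204 − 114.24 = 89.76→90, 239 − 133.84 = 105.16→105) → #295A69
64%: (94 − 60.16 = 33.84→34, 204 − 130.56 = 73.44→73, 239 − 152.96 = 86.04→86) → #224956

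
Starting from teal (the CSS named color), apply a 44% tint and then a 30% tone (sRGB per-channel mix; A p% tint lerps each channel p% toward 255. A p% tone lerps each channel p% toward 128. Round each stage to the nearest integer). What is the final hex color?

#75A7A7

CSS teal is rgb(0, 128, 128).
Per channel, c → c + 0.44(255 − c):
  R: 0 + 0.44×(255−0) = 0 + 112.2 = 112.2 → 112
  G: 128 + 0.44×(255−128) = 128 + 55.88 = 183.88 → 184
  B: 128 + 0.44×(255−128) = 128 + 55.88 = 183.88 → 184
After the tint: rgb(112, 184, 184) = #70B8B8.
Lerp each channel 30% toward 128:
  R: 112 + 4.8 = 116.8 → 117
  G: 184 − 16.8 = 167.2 → 167
  B: 184 + 0.3×(128−184) = 184 − 16.8 = 167.2 → 167
rgb(117, 167, 167) = #75A7A7.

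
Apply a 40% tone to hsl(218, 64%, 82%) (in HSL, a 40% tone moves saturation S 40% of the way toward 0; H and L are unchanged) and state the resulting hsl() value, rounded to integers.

hsl(218, 38%, 82%)

S moves 40% from 64 toward 0: 64 − 25.6 = 38.4 → 38.
H and L are unchanged.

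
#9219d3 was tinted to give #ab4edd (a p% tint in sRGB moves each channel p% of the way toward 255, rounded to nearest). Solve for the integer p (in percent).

23%

#9219d3 is rgb(146, 25, 211); #ab4edd is rgb(171, 78, 221).
On the G channel (widest range): 78 ≈ 25 + (p/100)(255 − 25), so p ≈ 100×(78 − 25)/(255 − 25) = 5300/230 = 23.04.
p = 23 reproduces all three channels after rounding.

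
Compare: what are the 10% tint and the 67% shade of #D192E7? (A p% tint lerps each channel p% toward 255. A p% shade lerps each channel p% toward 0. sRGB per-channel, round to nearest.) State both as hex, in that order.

#D69DE9, #45304C

#D192E7 is rgb(209, 146, 231).
10% tint:
  R: 209 + 4.6 = 213.6 → 214
  G: 146 + 10.9 = 156.9 → 157
  B: 231 + 2.4 = 233.4 → 233
  → #D69DE9
67% shade:
  R: 209 − 140.03 = 68.97 → 69
  G: 146 + 0.67×(0−146) = 146 − 97.82 = 48.18 → 48
  B: 231 − 154.77 = 76.23 → 76
  → #45304C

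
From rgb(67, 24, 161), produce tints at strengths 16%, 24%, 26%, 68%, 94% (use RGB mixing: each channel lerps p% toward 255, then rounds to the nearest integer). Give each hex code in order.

16%: (67 + 30.08 = 97.08→97, 24 + 36.96 = 60.96→61, 161 + 15.04 = 176.04→176) → #613db0
24%: (67 + 45.12 = 112.12→112, 24 + 55.44 = 79.44→79, 161 + 22.56 = 183.56→184) → #704fb8
26%: (67 + 48.88 = 115.88→116, 24 + 60.06 = 84.06→84, 161 + 24.44 = 185.44→185) → #7454b9
68%: (67 + 127.84 = 194.84→195, 24 + 157.08 = 181.08→181, 161 + 63.92 = 224.92→225) → #c3b5e1
94%: (67 + 176.72 = 243.72→244, 24 + 217.14 = 241.14→241, 161 + 88.36 = 249.36→249) → #f4f1f9

#613db0, #704fb8, #7454b9, #c3b5e1, #f4f1f9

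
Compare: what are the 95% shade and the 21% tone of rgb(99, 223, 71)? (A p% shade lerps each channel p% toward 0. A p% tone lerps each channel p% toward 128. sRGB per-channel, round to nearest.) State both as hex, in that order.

#050b04, #69cb53

95% shade:
  R: 99 − 94.05 = 4.95 → 5
  G: 223 − 211.85 = 11.15 → 11
  B: 71 + 0.95×(0−71) = 71 − 67.45 = 3.55 → 4
  → #050b04
21% tone:
  R: 99 + 0.21×(128−99) = 99 + 6.09 = 105.09 → 105
  G: 223 + 0.21×(128−223) = 223 − 19.95 = 203.05 → 203
  B: 71 + 11.97 = 82.97 → 83
  → #69cb53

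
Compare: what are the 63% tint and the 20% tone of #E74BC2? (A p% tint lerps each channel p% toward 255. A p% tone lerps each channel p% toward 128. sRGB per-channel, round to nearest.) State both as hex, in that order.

#E74BC2 is rgb(231, 75, 194).
63% tint:
  R: 231 + 15.12 = 246.12 → 246
  G: 75 + 0.63×(255−75) = 75 + 113.4 = 188.4 → 188
  B: 194 + 0.63×(255−194) = 194 + 38.43 = 232.43 → 232
  → #F6BCE8
20% tone:
  R: 231 + 0.2×(128−231) = 231 − 20.6 = 210.4 → 210
  G: 75 + 0.2×(128−75) = 75 + 10.6 = 85.6 → 86
  B: 194 − 13.2 = 180.8 → 181
  → #D256B5

#F6BCE8, #D256B5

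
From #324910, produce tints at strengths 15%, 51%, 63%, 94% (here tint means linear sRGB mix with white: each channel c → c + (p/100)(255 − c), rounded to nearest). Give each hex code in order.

#516434, #9BA68A, #B3BCA7, #F3F4F1

#324910 is rgb(50, 73, 16).
15%: (50 + 30.75 = 80.75→81, 73 + 27.3 = 100.3→100, 16 + 35.85 = 51.85→52) → #516434
51%: (50 + 104.55 = 154.55→155, 73 + 92.82 = 165.82→166, 16 + 121.89 = 137.89→138) → #9BA68A
63%: (50 + 129.15 = 179.15→179, 73 + 114.66 = 187.66→188, 16 + 150.57 = 166.57→167) → #B3BCA7
94%: (50 + 192.7 = 242.7→243, 73 + 171.08 = 244.08→244, 16 + 224.66 = 240.66→241) → #F3F4F1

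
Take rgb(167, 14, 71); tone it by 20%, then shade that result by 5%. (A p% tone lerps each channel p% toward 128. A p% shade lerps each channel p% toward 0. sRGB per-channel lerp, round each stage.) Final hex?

A 20% tone moves each channel 20% toward 128:
  R: 167 + 0.2×(128−167) = 167 − 7.8 = 159.2 → 159
  G: 14 + 0.2×(128−14) = 14 + 22.8 = 36.8 → 37
  B: 71 + 0.2×(128−71) = 71 + 11.4 = 82.4 → 82
After the tone: rgb(159, 37, 82) = #9F2552.
Lerp each channel 5% toward 0:
  R: 159 + 0.05×(0−159) = 159 − 7.95 = 151.05 → 151
  G: 37 − 1.85 = 35.15 → 35
  B: 82 − 4.1 = 77.9 → 78
rgb(151, 35, 78) = #97234E.

#97234E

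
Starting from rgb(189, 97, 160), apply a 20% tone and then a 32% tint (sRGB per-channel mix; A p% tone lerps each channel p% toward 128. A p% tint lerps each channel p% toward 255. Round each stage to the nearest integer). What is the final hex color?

#CA98BA

Lerp each channel 20% toward 128:
  R: 189 − 12.2 = 176.8 → 177
  G: 97 + 0.2×(128−97) = 97 + 6.2 = 103.2 → 103
  B: 160 + 0.2×(128−160) = 160 − 6.4 = 153.6 → 154
After the tone: rgb(177, 103, 154) = #B1679A.
A 32% tint moves each channel 32% toward 255:
  R: 177 + 24.96 = 201.96 → 202
  G: 103 + 0.32×(255−103) = 103 + 48.64 = 151.64 → 152
  B: 154 + 32.32 = 186.32 → 186
rgb(202, 152, 186) = #CA98BA.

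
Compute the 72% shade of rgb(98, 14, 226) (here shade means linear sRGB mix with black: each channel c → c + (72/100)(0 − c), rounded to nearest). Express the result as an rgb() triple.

A 72% shade moves each channel 72% toward 0:
  R: 98 + 0.72×(0−98) = 98 − 70.56 = 27.44 → 27
  G: 14 − 10.08 = 3.92 → 4
  B: 226 − 162.72 = 63.28 → 63

rgb(27, 4, 63)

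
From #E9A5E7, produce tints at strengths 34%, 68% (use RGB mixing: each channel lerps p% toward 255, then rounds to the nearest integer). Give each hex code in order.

#F0C4EF, #F8E2F7

#E9A5E7 is rgb(233, 165, 231).
34%: (233 + 7.48 = 240.48→240, 165 + 30.6 = 195.6→196, 231 + 8.16 = 239.16→239) → #F0C4EF
68%: (233 + 14.96 = 247.96→248, 165 + 61.2 = 226.2→226, 231 + 16.32 = 247.32→247) → #F8E2F7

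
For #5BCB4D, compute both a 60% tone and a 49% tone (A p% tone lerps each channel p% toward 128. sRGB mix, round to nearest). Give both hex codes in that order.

#5BCB4D is rgb(91, 203, 77).
60% tone:
  R: 91 + 0.6×(128−91) = 91 + 22.2 = 113.2 → 113
  G: 203 + 0.6×(128−203) = 203 − 45 = 158 → 158
  B: 77 + 0.6×(128−77) = 77 + 30.6 = 107.6 → 108
  → #719E6C
49% tone:
  R: 91 + 18.13 = 109.13 → 109
  G: 203 + 0.49×(128−203) = 203 − 36.75 = 166.25 → 166
  B: 77 + 24.99 = 101.99 → 102
  → #6DA666

#719E6C, #6DA666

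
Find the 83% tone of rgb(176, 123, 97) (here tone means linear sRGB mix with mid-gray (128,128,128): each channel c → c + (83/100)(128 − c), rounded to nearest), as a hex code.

#887F7B

Lerp each channel 83% toward 128:
  R: 176 + 0.83×(128−176) = 176 − 39.84 = 136.16 → 136
  G: 123 + 0.83×(128−123) = 123 + 4.15 = 127.15 → 127
  B: 97 + 0.83×(128−97) = 97 + 25.73 = 122.73 → 123
rgb(136, 127, 123) = #887F7B.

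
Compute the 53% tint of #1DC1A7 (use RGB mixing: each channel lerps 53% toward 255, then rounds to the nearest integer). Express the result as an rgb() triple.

rgb(149, 226, 214)

#1DC1A7 is rgb(29, 193, 167).
A 53% tint moves each channel 53% toward 255:
  R: 29 + 119.78 = 148.78 → 149
  G: 193 + 32.86 = 225.86 → 226
  B: 167 + 0.53×(255−167) = 167 + 46.64 = 213.64 → 214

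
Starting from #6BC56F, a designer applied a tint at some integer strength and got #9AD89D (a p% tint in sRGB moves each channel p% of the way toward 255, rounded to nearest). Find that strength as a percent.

32%

#6BC56F is rgb(107, 197, 111); #9AD89D is rgb(154, 216, 157).
On the R channel (widest range): 154 ≈ 107 + (p/100)(255 − 107), so p ≈ 100×(154 − 107)/(255 − 107) = 4700/148 = 31.76.
p = 32 reproduces all three channels after rounding.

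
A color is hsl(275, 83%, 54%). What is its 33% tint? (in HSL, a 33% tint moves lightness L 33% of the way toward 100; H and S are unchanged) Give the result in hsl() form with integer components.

hsl(275, 83%, 69%)

L moves 33% from 54 toward 100: 54 + 15.18 = 69.18 → 69.
H and S are unchanged.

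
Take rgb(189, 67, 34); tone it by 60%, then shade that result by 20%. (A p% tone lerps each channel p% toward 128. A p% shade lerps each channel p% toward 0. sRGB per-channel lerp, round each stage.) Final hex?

#7a5348

A 60% tone moves each channel 60% toward 128:
  R: 189 − 36.6 = 152.4 → 152
  G: 67 + 0.6×(128−67) = 67 + 36.6 = 103.6 → 104
  B: 34 + 0.6×(128−34) = 34 + 56.4 = 90.4 → 90
After the tone: rgb(152, 104, 90) = #98685a.
Per channel, c → c + 0.2(0 − c):
  R: 152 + 0.2×(0−152) = 152 − 30.4 = 121.6 → 122
  G: 104 + 0.2×(0−104) = 104 − 20.8 = 83.2 → 83
  B: 90 + 0.2×(0−90) = 90 − 18 = 72 → 72
rgb(122, 83, 72) = #7a5348.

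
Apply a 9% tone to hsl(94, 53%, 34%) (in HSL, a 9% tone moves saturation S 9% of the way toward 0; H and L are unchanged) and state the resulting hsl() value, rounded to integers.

S moves 9% from 53 toward 0: 53 − 4.77 = 48.23 → 48.
H and L are unchanged.

hsl(94, 48%, 34%)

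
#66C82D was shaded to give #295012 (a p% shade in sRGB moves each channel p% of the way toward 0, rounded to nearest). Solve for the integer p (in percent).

60%

#66C82D is rgb(102, 200, 45); #295012 is rgb(41, 80, 18).
On the G channel (widest range): 80 ≈ 200 + (p/100)(0 − 200), so p ≈ 100×(80 − 200)/(0 − 200) = -12000/-200 = 60.00.
p = 60 reproduces all three channels after rounding.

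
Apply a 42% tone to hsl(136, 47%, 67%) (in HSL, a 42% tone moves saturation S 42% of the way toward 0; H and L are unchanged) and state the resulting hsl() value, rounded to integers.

S moves 42% from 47 toward 0: 47 − 19.74 = 27.26 → 27.
H and L are unchanged.

hsl(136, 27%, 67%)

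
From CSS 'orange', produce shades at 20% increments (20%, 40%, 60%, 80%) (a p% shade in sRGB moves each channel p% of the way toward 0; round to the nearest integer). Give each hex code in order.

CSS orange is rgb(255, 165, 0).
20%: (255 − 51 = 204→204, 165 − 33 = 132→132, 0→0) → #cc8400
40%: (255 − 102 = 153→153, 165 − 66 = 99→99, 0→0) → #996300
60%: (255 − 153 = 102→102, 165 − 99 = 66→66, 0→0) → #664200
80%: (255 − 204 = 51→51, 165 − 132 = 33→33, 0→0) → #332100

#cc8400, #996300, #664200, #332100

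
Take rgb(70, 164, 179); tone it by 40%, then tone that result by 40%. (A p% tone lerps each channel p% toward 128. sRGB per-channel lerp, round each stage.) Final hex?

A 40% tone moves each channel 40% toward 128:
  R: 70 + 0.4×(128−70) = 70 + 23.2 = 93.2 → 93
  G: 164 − 14.4 = 149.6 → 150
  B: 179 − 20.4 = 158.6 → 159
After the tone: rgb(93, 150, 159) = #5d969f.
Lerp each channel 40% toward 128:
  R: 93 + 14 = 107 → 107
  G: 150 + 0.4×(128−150) = 150 − 8.8 = 141.2 → 141
  B: 159 + 0.4×(128−159) = 159 − 12.4 = 146.6 → 147
rgb(107, 141, 147) = #6b8d93.

#6b8d93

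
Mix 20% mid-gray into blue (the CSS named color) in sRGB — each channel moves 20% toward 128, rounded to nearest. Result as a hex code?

CSS blue is rgb(0, 0, 255).
Lerp each channel 20% toward 128:
  R: 0 + 0.2×(128−0) = 0 + 25.6 = 25.6 → 26
  G: 0 + 25.6 = 25.6 → 26
  B: 255 − 25.4 = 229.6 → 230
rgb(26, 26, 230) = #1A1AE6.

#1A1AE6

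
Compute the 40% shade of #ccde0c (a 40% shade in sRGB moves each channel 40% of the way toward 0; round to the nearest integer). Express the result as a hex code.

#ccde0c is rgb(204, 222, 12).
Lerp each channel 40% toward 0:
  R: 204 − 81.6 = 122.4 → 122
  G: 222 − 88.8 = 133.2 → 133
  B: 12 + 0.4×(0−12) = 12 − 4.8 = 7.2 → 7
rgb(122, 133, 7) = #7a8507.

#7a8507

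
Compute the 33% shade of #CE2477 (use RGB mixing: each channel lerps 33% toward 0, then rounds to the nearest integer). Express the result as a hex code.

#CE2477 is rgb(206, 36, 119).
Per channel, c → c + 0.33(0 − c):
  R: 206 + 0.33×(0−206) = 206 − 67.98 = 138.02 → 138
  G: 36 − 11.88 = 24.12 → 24
  B: 119 + 0.33×(0−119) = 119 − 39.27 = 79.73 → 80
rgb(138, 24, 80) = #8A1850.

#8A1850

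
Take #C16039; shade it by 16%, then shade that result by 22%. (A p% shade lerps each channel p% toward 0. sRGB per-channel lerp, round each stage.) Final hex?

#7E3F25

#C16039 is rgb(193, 96, 57).
Per channel, c → c + 0.16(0 − c):
  R: 193 − 30.88 = 162.12 → 162
  G: 96 + 0.16×(0−96) = 96 − 15.36 = 80.64 → 81
  B: 57 + 0.16×(0−57) = 57 − 9.12 = 47.88 → 48
After the shade: rgb(162, 81, 48) = #A25130.
Per channel, c → c + 0.22(0 − c):
  R: 162 + 0.22×(0−162) = 162 − 35.64 = 126.36 → 126
  G: 81 + 0.22×(0−81) = 81 − 17.82 = 63.18 → 63
  B: 48 + 0.22×(0−48) = 48 − 10.56 = 37.44 → 37
rgb(126, 63, 37) = #7E3F25.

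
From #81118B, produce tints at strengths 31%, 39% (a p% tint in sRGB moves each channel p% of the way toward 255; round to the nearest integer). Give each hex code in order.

#A85BAF, #B26EB8

#81118B is rgb(129, 17, 139).
31%: (129 + 39.06 = 168.06→168, 17 + 73.78 = 90.78→91, 139 + 35.96 = 174.96→175) → #A85BAF
39%: (129 + 49.14 = 178.14→178, 17 + 92.82 = 109.82→110, 139 + 45.24 = 184.24→184) → #B26EB8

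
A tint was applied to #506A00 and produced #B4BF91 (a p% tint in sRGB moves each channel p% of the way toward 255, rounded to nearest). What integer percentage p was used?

57%

#506A00 is rgb(80, 106, 0); #B4BF91 is rgb(180, 191, 145).
On the B channel (widest range): 145 ≈ 0 + (p/100)(255 − 0), so p ≈ 100×(145 − 0)/(255 − 0) = 14500/255 = 56.86.
p = 57 reproduces all three channels after rounding.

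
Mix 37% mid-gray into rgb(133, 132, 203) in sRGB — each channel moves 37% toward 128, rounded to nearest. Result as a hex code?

A 37% tone moves each channel 37% toward 128:
  R: 133 + 0.37×(128−133) = 133 − 1.85 = 131.15 → 131
  G: 132 − 1.48 = 130.52 → 131
  B: 203 − 27.75 = 175.25 → 175
rgb(131, 131, 175) = #8383AF.

#8383AF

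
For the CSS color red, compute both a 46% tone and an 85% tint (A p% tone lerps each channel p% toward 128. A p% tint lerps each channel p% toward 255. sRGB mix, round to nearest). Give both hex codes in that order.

#c53b3b, #ffd9d9

CSS red is rgb(255, 0, 0).
46% tone:
  R: 255 − 58.42 = 196.58 → 197
  G: 0 + 58.88 = 58.88 → 59
  B: 0 + 0.46×(128−0) = 0 + 58.88 = 58.88 → 59
  → #c53b3b
85% tint:
  R: 255 + 0.85×(255−255) = 255 + 0 = 255 → 255
  G: 0 + 216.75 = 216.75 → 217
  B: 0 + 0.85×(255−0) = 0 + 216.75 = 216.75 → 217
  → #ffd9d9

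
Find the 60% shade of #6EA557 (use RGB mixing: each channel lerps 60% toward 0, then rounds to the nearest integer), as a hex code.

#6EA557 is rgb(110, 165, 87).
Per channel, c → c + 0.6(0 − c):
  R: 110 + 0.6×(0−110) = 110 − 66 = 44 → 44
  G: 165 + 0.6×(0−165) = 165 − 99 = 66 → 66
  B: 87 − 52.2 = 34.8 → 35
rgb(44, 66, 35) = #2C4223.

#2C4223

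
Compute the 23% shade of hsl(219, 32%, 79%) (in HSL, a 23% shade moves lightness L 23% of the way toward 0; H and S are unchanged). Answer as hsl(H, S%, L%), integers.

hsl(219, 32%, 61%)

L moves 23% from 79 toward 0: 79 − 18.17 = 60.83 → 61.
H and S are unchanged.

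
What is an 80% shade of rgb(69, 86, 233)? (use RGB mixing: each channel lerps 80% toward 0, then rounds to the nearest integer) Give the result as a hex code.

Per channel, c → c + 0.8(0 − c):
  R: 69 + 0.8×(0−69) = 69 − 55.2 = 13.8 → 14
  G: 86 − 68.8 = 17.2 → 17
  B: 233 + 0.8×(0−233) = 233 − 186.4 = 46.6 → 47
rgb(14, 17, 47) = #0E112F.

#0E112F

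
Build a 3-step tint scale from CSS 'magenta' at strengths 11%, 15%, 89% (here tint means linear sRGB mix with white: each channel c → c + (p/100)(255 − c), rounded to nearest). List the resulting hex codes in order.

#FF1CFF, #FF26FF, #FFE3FF

CSS magenta is rgb(255, 0, 255).
11%: (255→255, 0 + 28.05 = 28.05→28, 255→255) → #FF1CFF
15%: (255→255, 0 + 38.25 = 38.25→38, 255→255) → #FF26FF
89%: (255→255, 0 + 226.95 = 226.95→227, 255→255) → #FFE3FF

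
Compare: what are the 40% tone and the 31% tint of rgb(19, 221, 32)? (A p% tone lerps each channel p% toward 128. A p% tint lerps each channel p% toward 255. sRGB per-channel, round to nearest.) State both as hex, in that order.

#3FB846, #5CE865

40% tone:
  R: 19 + 0.4×(128−19) = 19 + 43.6 = 62.6 → 63
  G: 221 − 37.2 = 183.8 → 184
  B: 32 + 38.4 = 70.4 → 70
  → #3FB846
31% tint:
  R: 19 + 73.16 = 92.16 → 92
  G: 221 + 0.31×(255−221) = 221 + 10.54 = 231.54 → 232
  B: 32 + 0.31×(255−32) = 32 + 69.13 = 101.13 → 101
  → #5CE865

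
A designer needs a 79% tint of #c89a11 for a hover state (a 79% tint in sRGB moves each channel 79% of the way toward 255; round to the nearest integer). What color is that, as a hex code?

#f3eacd

#c89a11 is rgb(200, 154, 17).
A 79% tint moves each channel 79% toward 255:
  R: 200 + 0.79×(255−200) = 200 + 43.45 = 243.45 → 243
  G: 154 + 79.79 = 233.79 → 234
  B: 17 + 188.02 = 205.02 → 205
rgb(243, 234, 205) = #f3eacd.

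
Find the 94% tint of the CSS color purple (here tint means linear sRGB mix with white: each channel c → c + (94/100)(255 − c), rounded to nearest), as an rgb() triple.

CSS purple is rgb(128, 0, 128).
Per channel, c → c + 0.94(255 − c):
  R: 128 + 119.38 = 247.38 → 247
  G: 0 + 0.94×(255−0) = 0 + 239.7 = 239.7 → 240
  B: 128 + 119.38 = 247.38 → 247

rgb(247, 240, 247)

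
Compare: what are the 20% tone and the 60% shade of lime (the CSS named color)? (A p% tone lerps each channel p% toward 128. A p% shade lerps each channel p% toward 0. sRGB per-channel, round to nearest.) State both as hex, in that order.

#1AE61A, #006600

CSS lime is rgb(0, 255, 0).
20% tone:
  R: 0 + 25.6 = 25.6 → 26
  G: 255 + 0.2×(128−255) = 255 − 25.4 = 229.6 → 230
  B: 0 + 25.6 = 25.6 → 26
  → #1AE61A
60% shade:
  R: 0 + 0.6×(0−0) = 0 + 0 = 0 → 0
  G: 255 − 153 = 102 → 102
  B: 0 + 0 = 0 → 0
  → #006600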